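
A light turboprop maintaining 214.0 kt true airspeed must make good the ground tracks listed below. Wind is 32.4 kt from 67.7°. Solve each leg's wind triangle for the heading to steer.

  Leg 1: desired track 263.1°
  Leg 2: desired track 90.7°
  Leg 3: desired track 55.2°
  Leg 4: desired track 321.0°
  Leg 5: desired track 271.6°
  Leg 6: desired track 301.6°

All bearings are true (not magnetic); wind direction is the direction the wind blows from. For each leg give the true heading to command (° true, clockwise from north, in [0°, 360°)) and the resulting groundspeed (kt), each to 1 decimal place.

Leg 1: heading=265.4°, groundspeed=245.1 kt
Leg 2: heading=87.3°, groundspeed=183.8 kt
Leg 3: heading=57.1°, groundspeed=182.3 kt
Leg 4: heading=329.3°, groundspeed=221.0 kt
Leg 5: heading=275.1°, groundspeed=243.2 kt
Leg 6: heading=308.6°, groundspeed=231.5 kt

Leg 1: desired track 263.1°; wind correction +2.3° → command heading 265.4°, groundspeed 245.1 kt
Leg 2: desired track 90.7°; wind correction -3.4° → command heading 87.3°, groundspeed 183.8 kt
Leg 3: desired track 55.2°; wind correction +1.9° → command heading 57.1°, groundspeed 182.3 kt
Leg 4: desired track 321.0°; wind correction +8.3° → command heading 329.3°, groundspeed 221.0 kt
Leg 5: desired track 271.6°; wind correction +3.5° → command heading 275.1°, groundspeed 243.2 kt
Leg 6: desired track 301.6°; wind correction +7.0° → command heading 308.6°, groundspeed 231.5 kt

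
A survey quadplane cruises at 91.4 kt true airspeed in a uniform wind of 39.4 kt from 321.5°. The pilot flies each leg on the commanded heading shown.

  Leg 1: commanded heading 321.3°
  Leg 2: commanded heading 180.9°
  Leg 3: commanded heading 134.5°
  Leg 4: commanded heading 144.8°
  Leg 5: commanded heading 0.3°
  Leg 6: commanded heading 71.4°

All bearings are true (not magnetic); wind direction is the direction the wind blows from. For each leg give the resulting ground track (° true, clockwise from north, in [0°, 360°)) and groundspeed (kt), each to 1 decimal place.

Leg 1: heading 321.3°; drift -0.2° → track 321.1°, groundspeed 52.0 kt
Leg 2: heading 180.9°; drift -11.6° → track 169.3°, groundspeed 124.4 kt
Leg 3: heading 134.5°; drift +2.1° → track 136.6°, groundspeed 130.6 kt
Leg 4: heading 144.8°; drift -1.0° → track 143.8°, groundspeed 130.8 kt
Leg 5: heading 0.3°; drift +22.1° → track 22.4°, groundspeed 65.5 kt
Leg 6: heading 71.4°; drift +19.5° → track 90.9°, groundspeed 111.2 kt

Leg 1: track=321.1°, groundspeed=52.0 kt
Leg 2: track=169.3°, groundspeed=124.4 kt
Leg 3: track=136.6°, groundspeed=130.6 kt
Leg 4: track=143.8°, groundspeed=130.8 kt
Leg 5: track=22.4°, groundspeed=65.5 kt
Leg 6: track=90.9°, groundspeed=111.2 kt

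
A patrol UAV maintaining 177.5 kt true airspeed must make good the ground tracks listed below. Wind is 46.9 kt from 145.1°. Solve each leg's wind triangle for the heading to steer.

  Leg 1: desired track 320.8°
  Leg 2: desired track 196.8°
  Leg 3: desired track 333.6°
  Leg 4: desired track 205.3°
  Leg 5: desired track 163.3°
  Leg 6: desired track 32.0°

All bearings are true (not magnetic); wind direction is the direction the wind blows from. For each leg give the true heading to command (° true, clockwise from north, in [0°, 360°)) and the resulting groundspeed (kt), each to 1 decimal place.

Leg 1: heading=319.7°, groundspeed=224.2 kt
Leg 2: heading=184.8°, groundspeed=144.6 kt
Leg 3: heading=335.8°, groundspeed=223.7 kt
Leg 4: heading=192.0°, groundspeed=149.5 kt
Leg 5: heading=158.6°, groundspeed=132.3 kt
Leg 6: heading=46.1°, groundspeed=190.6 kt

Leg 1: desired track 320.8°; wind correction -1.1° → command heading 319.7°, groundspeed 224.2 kt
Leg 2: desired track 196.8°; wind correction -12.0° → command heading 184.8°, groundspeed 144.6 kt
Leg 3: desired track 333.6°; wind correction +2.2° → command heading 335.8°, groundspeed 223.7 kt
Leg 4: desired track 205.3°; wind correction -13.3° → command heading 192.0°, groundspeed 149.5 kt
Leg 5: desired track 163.3°; wind correction -4.7° → command heading 158.6°, groundspeed 132.3 kt
Leg 6: desired track 32.0°; wind correction +14.1° → command heading 46.1°, groundspeed 190.6 kt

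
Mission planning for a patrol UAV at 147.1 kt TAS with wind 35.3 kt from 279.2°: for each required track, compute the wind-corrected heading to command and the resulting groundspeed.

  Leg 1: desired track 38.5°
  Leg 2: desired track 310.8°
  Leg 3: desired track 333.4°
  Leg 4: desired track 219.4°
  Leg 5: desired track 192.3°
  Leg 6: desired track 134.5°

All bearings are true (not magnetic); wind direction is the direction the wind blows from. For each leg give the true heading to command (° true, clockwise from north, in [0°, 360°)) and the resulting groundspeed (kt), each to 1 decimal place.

Leg 1: heading=26.4°, groundspeed=161.1 kt
Leg 2: heading=303.6°, groundspeed=115.9 kt
Leg 3: heading=322.2°, groundspeed=123.6 kt
Leg 4: heading=231.4°, groundspeed=126.1 kt
Leg 5: heading=206.2°, groundspeed=140.9 kt
Leg 6: heading=142.5°, groundspeed=174.5 kt

Leg 1: desired track 38.5°; wind correction -12.1° → command heading 26.4°, groundspeed 161.1 kt
Leg 2: desired track 310.8°; wind correction -7.2° → command heading 303.6°, groundspeed 115.9 kt
Leg 3: desired track 333.4°; wind correction -11.2° → command heading 322.2°, groundspeed 123.6 kt
Leg 4: desired track 219.4°; wind correction +12.0° → command heading 231.4°, groundspeed 126.1 kt
Leg 5: desired track 192.3°; wind correction +13.9° → command heading 206.2°, groundspeed 140.9 kt
Leg 6: desired track 134.5°; wind correction +8.0° → command heading 142.5°, groundspeed 174.5 kt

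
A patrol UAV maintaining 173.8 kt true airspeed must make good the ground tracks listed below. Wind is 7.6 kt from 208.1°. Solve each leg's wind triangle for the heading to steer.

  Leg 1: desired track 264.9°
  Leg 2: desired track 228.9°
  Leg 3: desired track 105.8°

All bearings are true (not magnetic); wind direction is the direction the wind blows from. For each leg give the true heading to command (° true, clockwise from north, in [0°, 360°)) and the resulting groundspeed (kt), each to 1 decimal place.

Leg 1: desired track 264.9°; wind correction -2.1° → command heading 262.8°, groundspeed 169.5 kt
Leg 2: desired track 228.9°; wind correction -0.9° → command heading 228.0°, groundspeed 166.7 kt
Leg 3: desired track 105.8°; wind correction +2.4° → command heading 108.2°, groundspeed 175.3 kt

Leg 1: heading=262.8°, groundspeed=169.5 kt
Leg 2: heading=228.0°, groundspeed=166.7 kt
Leg 3: heading=108.2°, groundspeed=175.3 kt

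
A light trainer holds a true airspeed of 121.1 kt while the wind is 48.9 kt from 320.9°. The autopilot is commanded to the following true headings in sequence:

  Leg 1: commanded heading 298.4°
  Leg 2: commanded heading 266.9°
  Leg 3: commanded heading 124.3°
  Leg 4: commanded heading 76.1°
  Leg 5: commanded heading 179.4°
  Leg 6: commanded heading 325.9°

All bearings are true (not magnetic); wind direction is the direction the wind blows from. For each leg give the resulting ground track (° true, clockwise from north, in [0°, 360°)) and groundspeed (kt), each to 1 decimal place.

Leg 1: heading 298.4°; drift -13.8° → track 284.6°, groundspeed 78.2 kt
Leg 2: heading 266.9°; drift -23.2° → track 243.7°, groundspeed 100.5 kt
Leg 3: heading 124.3°; drift +4.8° → track 129.1°, groundspeed 168.5 kt
Leg 4: heading 76.1°; drift +17.3° → track 93.4°, groundspeed 148.7 kt
Leg 5: heading 179.4°; drift -10.8° → track 168.6°, groundspeed 162.3 kt
Leg 6: heading 325.9°; drift +3.4° → track 329.3°, groundspeed 72.5 kt

Leg 1: track=284.6°, groundspeed=78.2 kt
Leg 2: track=243.7°, groundspeed=100.5 kt
Leg 3: track=129.1°, groundspeed=168.5 kt
Leg 4: track=93.4°, groundspeed=148.7 kt
Leg 5: track=168.6°, groundspeed=162.3 kt
Leg 6: track=329.3°, groundspeed=72.5 kt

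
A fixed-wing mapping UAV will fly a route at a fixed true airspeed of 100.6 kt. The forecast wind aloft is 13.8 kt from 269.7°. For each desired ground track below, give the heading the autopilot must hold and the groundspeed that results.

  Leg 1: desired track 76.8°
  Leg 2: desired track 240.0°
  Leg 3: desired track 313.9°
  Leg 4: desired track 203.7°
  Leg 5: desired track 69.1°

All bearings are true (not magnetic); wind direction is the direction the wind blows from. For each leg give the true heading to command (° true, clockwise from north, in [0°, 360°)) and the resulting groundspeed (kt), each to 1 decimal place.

Leg 1: heading=75.0°, groundspeed=114.0 kt
Leg 2: heading=243.9°, groundspeed=88.4 kt
Leg 3: heading=308.4°, groundspeed=90.2 kt
Leg 4: heading=210.9°, groundspeed=94.2 kt
Leg 5: heading=66.3°, groundspeed=113.4 kt

Leg 1: desired track 76.8°; wind correction -1.8° → command heading 75.0°, groundspeed 114.0 kt
Leg 2: desired track 240.0°; wind correction +3.9° → command heading 243.9°, groundspeed 88.4 kt
Leg 3: desired track 313.9°; wind correction -5.5° → command heading 308.4°, groundspeed 90.2 kt
Leg 4: desired track 203.7°; wind correction +7.2° → command heading 210.9°, groundspeed 94.2 kt
Leg 5: desired track 69.1°; wind correction -2.8° → command heading 66.3°, groundspeed 113.4 kt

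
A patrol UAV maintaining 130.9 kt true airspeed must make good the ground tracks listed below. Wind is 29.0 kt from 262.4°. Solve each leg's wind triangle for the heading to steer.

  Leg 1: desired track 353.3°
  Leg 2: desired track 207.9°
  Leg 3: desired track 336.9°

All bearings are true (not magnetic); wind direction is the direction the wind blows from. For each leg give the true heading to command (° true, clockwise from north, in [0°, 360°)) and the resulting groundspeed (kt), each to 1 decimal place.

Leg 1: desired track 353.3°; wind correction -12.8° → command heading 340.5°, groundspeed 128.1 kt
Leg 2: desired track 207.9°; wind correction +10.4° → command heading 218.3°, groundspeed 111.9 kt
Leg 3: desired track 336.9°; wind correction -12.3° → command heading 324.6°, groundspeed 120.1 kt

Leg 1: heading=340.5°, groundspeed=128.1 kt
Leg 2: heading=218.3°, groundspeed=111.9 kt
Leg 3: heading=324.6°, groundspeed=120.1 kt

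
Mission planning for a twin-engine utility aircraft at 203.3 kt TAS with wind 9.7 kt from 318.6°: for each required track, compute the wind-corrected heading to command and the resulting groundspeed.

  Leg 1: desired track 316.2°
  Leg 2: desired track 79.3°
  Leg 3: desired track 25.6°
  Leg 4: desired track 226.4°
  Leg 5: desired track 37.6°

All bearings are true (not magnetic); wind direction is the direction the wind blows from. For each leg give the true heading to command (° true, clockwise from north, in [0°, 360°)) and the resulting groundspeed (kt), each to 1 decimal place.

Leg 1: heading=316.3°, groundspeed=193.6 kt
Leg 2: heading=76.9°, groundspeed=208.1 kt
Leg 3: heading=23.1°, groundspeed=199.3 kt
Leg 4: heading=229.1°, groundspeed=203.4 kt
Leg 5: heading=34.9°, groundspeed=201.2 kt

Leg 1: desired track 316.2°; wind correction +0.1° → command heading 316.3°, groundspeed 193.6 kt
Leg 2: desired track 79.3°; wind correction -2.4° → command heading 76.9°, groundspeed 208.1 kt
Leg 3: desired track 25.6°; wind correction -2.5° → command heading 23.1°, groundspeed 199.3 kt
Leg 4: desired track 226.4°; wind correction +2.7° → command heading 229.1°, groundspeed 203.4 kt
Leg 5: desired track 37.6°; wind correction -2.7° → command heading 34.9°, groundspeed 201.2 kt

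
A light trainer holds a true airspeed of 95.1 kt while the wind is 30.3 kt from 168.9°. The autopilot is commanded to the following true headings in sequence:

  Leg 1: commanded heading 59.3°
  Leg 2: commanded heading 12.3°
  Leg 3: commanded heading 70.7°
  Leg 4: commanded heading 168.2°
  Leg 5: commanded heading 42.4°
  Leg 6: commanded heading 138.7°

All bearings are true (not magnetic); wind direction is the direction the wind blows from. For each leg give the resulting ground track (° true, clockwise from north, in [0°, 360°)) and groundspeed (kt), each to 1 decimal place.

Leg 1: heading 59.3°; drift -15.2° → track 44.1°, groundspeed 109.1 kt
Leg 2: heading 12.3°; drift -5.6° → track 6.7°, groundspeed 123.5 kt
Leg 3: heading 70.7°; drift -16.8° → track 53.9°, groundspeed 103.8 kt
Leg 4: heading 168.2°; drift -0.3° → track 167.9°, groundspeed 64.8 kt
Leg 5: heading 42.4°; drift -12.2° → track 30.2°, groundspeed 115.7 kt
Leg 6: heading 138.7°; drift -12.5° → track 126.2°, groundspeed 70.6 kt

Leg 1: track=44.1°, groundspeed=109.1 kt
Leg 2: track=6.7°, groundspeed=123.5 kt
Leg 3: track=53.9°, groundspeed=103.8 kt
Leg 4: track=167.9°, groundspeed=64.8 kt
Leg 5: track=30.2°, groundspeed=115.7 kt
Leg 6: track=126.2°, groundspeed=70.6 kt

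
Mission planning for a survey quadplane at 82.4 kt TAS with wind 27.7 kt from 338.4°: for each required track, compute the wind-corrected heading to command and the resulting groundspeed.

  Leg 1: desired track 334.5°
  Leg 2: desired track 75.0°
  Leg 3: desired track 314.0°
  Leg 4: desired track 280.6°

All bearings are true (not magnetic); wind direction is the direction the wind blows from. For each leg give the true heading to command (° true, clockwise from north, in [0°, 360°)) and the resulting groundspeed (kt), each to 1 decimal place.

Leg 1: heading=335.8°, groundspeed=54.7 kt
Leg 2: heading=55.5°, groundspeed=80.9 kt
Leg 3: heading=322.0°, groundspeed=56.4 kt
Leg 4: heading=297.1°, groundspeed=64.2 kt

Leg 1: desired track 334.5°; wind correction +1.3° → command heading 335.8°, groundspeed 54.7 kt
Leg 2: desired track 75.0°; wind correction -19.5° → command heading 55.5°, groundspeed 80.9 kt
Leg 3: desired track 314.0°; wind correction +8.0° → command heading 322.0°, groundspeed 56.4 kt
Leg 4: desired track 280.6°; wind correction +16.5° → command heading 297.1°, groundspeed 64.2 kt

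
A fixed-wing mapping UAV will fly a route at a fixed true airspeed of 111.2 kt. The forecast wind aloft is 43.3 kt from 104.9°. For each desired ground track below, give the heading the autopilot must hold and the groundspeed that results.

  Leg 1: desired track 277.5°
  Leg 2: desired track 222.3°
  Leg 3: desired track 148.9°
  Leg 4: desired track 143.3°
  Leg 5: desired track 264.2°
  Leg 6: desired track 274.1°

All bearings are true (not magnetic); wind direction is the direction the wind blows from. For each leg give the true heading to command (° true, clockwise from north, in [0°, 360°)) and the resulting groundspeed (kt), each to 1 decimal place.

Leg 1: desired track 277.5°; wind correction -2.9° → command heading 274.6°, groundspeed 154.0 kt
Leg 2: desired track 222.3°; wind correction -20.2° → command heading 202.1°, groundspeed 124.3 kt
Leg 3: desired track 148.9°; wind correction -15.7° → command heading 133.2°, groundspeed 75.9 kt
Leg 4: desired track 143.3°; wind correction -14.0° → command heading 129.3°, groundspeed 74.0 kt
Leg 5: desired track 264.2°; wind correction -7.9° → command heading 256.3°, groundspeed 150.6 kt
Leg 6: desired track 274.1°; wind correction -4.2° → command heading 269.9°, groundspeed 153.4 kt

Leg 1: heading=274.6°, groundspeed=154.0 kt
Leg 2: heading=202.1°, groundspeed=124.3 kt
Leg 3: heading=133.2°, groundspeed=75.9 kt
Leg 4: heading=129.3°, groundspeed=74.0 kt
Leg 5: heading=256.3°, groundspeed=150.6 kt
Leg 6: heading=269.9°, groundspeed=153.4 kt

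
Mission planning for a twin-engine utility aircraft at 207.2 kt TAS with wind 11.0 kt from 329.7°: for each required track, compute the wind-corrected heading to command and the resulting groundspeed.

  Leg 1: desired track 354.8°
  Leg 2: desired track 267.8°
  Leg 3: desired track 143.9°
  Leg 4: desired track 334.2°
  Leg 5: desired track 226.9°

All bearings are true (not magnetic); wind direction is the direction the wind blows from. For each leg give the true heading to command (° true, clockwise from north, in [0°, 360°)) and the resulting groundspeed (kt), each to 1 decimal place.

Leg 1: desired track 354.8°; wind correction -1.3° → command heading 353.5°, groundspeed 197.2 kt
Leg 2: desired track 267.8°; wind correction +2.7° → command heading 270.5°, groundspeed 201.8 kt
Leg 3: desired track 143.9°; wind correction -0.3° → command heading 143.6°, groundspeed 218.1 kt
Leg 4: desired track 334.2°; wind correction -0.2° → command heading 334.0°, groundspeed 196.2 kt
Leg 5: desired track 226.9°; wind correction +3.0° → command heading 229.9°, groundspeed 209.4 kt

Leg 1: heading=353.5°, groundspeed=197.2 kt
Leg 2: heading=270.5°, groundspeed=201.8 kt
Leg 3: heading=143.6°, groundspeed=218.1 kt
Leg 4: heading=334.0°, groundspeed=196.2 kt
Leg 5: heading=229.9°, groundspeed=209.4 kt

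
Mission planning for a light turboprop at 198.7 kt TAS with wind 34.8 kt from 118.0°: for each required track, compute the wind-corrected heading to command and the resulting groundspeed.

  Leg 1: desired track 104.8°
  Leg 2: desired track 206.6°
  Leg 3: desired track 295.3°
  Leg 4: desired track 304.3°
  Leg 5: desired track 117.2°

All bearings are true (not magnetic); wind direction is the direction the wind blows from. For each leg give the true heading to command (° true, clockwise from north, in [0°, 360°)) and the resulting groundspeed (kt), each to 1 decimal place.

Leg 1: heading=107.1°, groundspeed=164.7 kt
Leg 2: heading=196.5°, groundspeed=194.8 kt
Leg 3: heading=294.8°, groundspeed=233.5 kt
Leg 4: heading=305.4°, groundspeed=233.3 kt
Leg 5: heading=117.3°, groundspeed=163.9 kt

Leg 1: desired track 104.8°; wind correction +2.3° → command heading 107.1°, groundspeed 164.7 kt
Leg 2: desired track 206.6°; wind correction -10.1° → command heading 196.5°, groundspeed 194.8 kt
Leg 3: desired track 295.3°; wind correction -0.5° → command heading 294.8°, groundspeed 233.5 kt
Leg 4: desired track 304.3°; wind correction +1.1° → command heading 305.4°, groundspeed 233.3 kt
Leg 5: desired track 117.2°; wind correction +0.1° → command heading 117.3°, groundspeed 163.9 kt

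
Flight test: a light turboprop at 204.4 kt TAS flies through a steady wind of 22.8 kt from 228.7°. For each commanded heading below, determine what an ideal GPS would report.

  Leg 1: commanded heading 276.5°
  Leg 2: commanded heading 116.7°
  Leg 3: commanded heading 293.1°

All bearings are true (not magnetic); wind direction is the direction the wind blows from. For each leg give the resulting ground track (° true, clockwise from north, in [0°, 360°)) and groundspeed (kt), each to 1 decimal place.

Leg 1: track=281.6°, groundspeed=189.8 kt
Leg 2: track=111.0°, groundspeed=214.0 kt
Leg 3: track=299.1°, groundspeed=195.6 kt

Leg 1: heading 276.5°; drift +5.1° → track 281.6°, groundspeed 189.8 kt
Leg 2: heading 116.7°; drift -5.7° → track 111.0°, groundspeed 214.0 kt
Leg 3: heading 293.1°; drift +6.0° → track 299.1°, groundspeed 195.6 kt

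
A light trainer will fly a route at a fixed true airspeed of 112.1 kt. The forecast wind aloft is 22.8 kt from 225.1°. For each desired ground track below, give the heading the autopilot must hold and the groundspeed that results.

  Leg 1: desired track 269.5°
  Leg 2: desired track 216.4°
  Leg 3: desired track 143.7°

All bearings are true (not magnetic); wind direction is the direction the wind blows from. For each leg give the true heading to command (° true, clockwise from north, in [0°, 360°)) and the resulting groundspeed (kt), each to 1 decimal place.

Leg 1: desired track 269.5°; wind correction -8.2° → command heading 261.3°, groundspeed 94.7 kt
Leg 2: desired track 216.4°; wind correction +1.8° → command heading 218.2°, groundspeed 89.5 kt
Leg 3: desired track 143.7°; wind correction +11.6° → command heading 155.3°, groundspeed 106.4 kt

Leg 1: heading=261.3°, groundspeed=94.7 kt
Leg 2: heading=218.2°, groundspeed=89.5 kt
Leg 3: heading=155.3°, groundspeed=106.4 kt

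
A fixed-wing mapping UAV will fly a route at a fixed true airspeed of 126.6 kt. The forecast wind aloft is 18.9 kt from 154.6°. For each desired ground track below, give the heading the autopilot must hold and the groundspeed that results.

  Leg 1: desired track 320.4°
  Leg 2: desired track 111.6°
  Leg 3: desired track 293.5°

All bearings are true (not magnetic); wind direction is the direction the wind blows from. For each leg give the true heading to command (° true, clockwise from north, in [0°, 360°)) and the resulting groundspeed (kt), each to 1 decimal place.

Leg 1: desired track 320.4°; wind correction -2.1° → command heading 318.3°, groundspeed 144.8 kt
Leg 2: desired track 111.6°; wind correction +5.8° → command heading 117.4°, groundspeed 112.1 kt
Leg 3: desired track 293.5°; wind correction -5.6° → command heading 287.9°, groundspeed 140.2 kt

Leg 1: heading=318.3°, groundspeed=144.8 kt
Leg 2: heading=117.4°, groundspeed=112.1 kt
Leg 3: heading=287.9°, groundspeed=140.2 kt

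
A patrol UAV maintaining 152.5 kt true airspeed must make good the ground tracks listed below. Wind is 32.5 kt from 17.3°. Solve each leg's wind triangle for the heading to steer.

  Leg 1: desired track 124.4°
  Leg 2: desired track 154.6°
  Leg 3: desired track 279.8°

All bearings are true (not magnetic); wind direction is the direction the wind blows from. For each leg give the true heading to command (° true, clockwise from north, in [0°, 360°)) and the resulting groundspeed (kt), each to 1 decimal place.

Leg 1: desired track 124.4°; wind correction -11.8° → command heading 112.6°, groundspeed 158.9 kt
Leg 2: desired track 154.6°; wind correction -8.3° → command heading 146.3°, groundspeed 174.8 kt
Leg 3: desired track 279.8°; wind correction +12.2° → command heading 292.0°, groundspeed 153.3 kt

Leg 1: heading=112.6°, groundspeed=158.9 kt
Leg 2: heading=146.3°, groundspeed=174.8 kt
Leg 3: heading=292.0°, groundspeed=153.3 kt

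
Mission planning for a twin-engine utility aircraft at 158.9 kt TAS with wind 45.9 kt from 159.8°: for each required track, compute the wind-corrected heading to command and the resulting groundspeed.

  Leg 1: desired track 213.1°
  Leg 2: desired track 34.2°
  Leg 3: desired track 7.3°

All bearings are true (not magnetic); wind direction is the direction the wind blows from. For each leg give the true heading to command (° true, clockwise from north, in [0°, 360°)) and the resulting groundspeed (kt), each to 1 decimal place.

Leg 1: heading=199.7°, groundspeed=127.1 kt
Leg 2: heading=47.8°, groundspeed=181.2 kt
Leg 3: heading=15.0°, groundspeed=198.2 kt

Leg 1: desired track 213.1°; wind correction -13.4° → command heading 199.7°, groundspeed 127.1 kt
Leg 2: desired track 34.2°; wind correction +13.6° → command heading 47.8°, groundspeed 181.2 kt
Leg 3: desired track 7.3°; wind correction +7.7° → command heading 15.0°, groundspeed 198.2 kt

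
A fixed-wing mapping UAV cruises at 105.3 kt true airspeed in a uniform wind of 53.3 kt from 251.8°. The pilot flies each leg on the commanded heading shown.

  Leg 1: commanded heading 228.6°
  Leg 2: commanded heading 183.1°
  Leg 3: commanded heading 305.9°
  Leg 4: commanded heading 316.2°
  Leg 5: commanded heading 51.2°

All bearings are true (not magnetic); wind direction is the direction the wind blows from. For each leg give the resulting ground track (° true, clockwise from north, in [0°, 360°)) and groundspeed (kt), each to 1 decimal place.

Leg 1: heading 228.6°; drift -20.4° → track 208.2°, groundspeed 60.1 kt
Leg 2: heading 183.1°; drift -30.0° → track 153.1°, groundspeed 99.3 kt
Leg 3: heading 305.9°; drift +30.2° → track 336.1°, groundspeed 85.7 kt
Leg 4: heading 316.2°; drift +30.3° → track 346.5°, groundspeed 95.3 kt
Leg 5: heading 51.2°; drift +6.9° → track 58.1°, groundspeed 156.3 kt

Leg 1: track=208.2°, groundspeed=60.1 kt
Leg 2: track=153.1°, groundspeed=99.3 kt
Leg 3: track=336.1°, groundspeed=85.7 kt
Leg 4: track=346.5°, groundspeed=95.3 kt
Leg 5: track=58.1°, groundspeed=156.3 kt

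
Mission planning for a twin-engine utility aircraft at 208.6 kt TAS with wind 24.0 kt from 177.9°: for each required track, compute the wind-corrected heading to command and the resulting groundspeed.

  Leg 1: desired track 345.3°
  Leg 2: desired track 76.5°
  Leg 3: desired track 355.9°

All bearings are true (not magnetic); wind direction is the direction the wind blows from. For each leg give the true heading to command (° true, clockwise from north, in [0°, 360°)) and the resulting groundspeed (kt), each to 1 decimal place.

Leg 1: desired track 345.3°; wind correction -1.4° → command heading 343.9°, groundspeed 232.0 kt
Leg 2: desired track 76.5°; wind correction +6.5° → command heading 83.0°, groundspeed 212.0 kt
Leg 3: desired track 355.9°; wind correction -0.2° → command heading 355.7°, groundspeed 232.6 kt

Leg 1: heading=343.9°, groundspeed=232.0 kt
Leg 2: heading=83.0°, groundspeed=212.0 kt
Leg 3: heading=355.7°, groundspeed=232.6 kt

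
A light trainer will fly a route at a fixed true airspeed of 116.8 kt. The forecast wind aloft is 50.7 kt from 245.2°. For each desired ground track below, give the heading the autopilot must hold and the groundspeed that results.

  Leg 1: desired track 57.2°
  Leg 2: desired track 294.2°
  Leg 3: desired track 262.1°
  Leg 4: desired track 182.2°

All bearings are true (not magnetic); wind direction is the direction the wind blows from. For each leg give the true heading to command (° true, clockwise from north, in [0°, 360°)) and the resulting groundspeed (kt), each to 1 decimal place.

Leg 1: heading=53.7°, groundspeed=166.8 kt
Leg 2: heading=275.1°, groundspeed=77.1 kt
Leg 3: heading=254.9°, groundspeed=67.4 kt
Leg 4: heading=205.0°, groundspeed=84.7 kt

Leg 1: desired track 57.2°; wind correction -3.5° → command heading 53.7°, groundspeed 166.8 kt
Leg 2: desired track 294.2°; wind correction -19.1° → command heading 275.1°, groundspeed 77.1 kt
Leg 3: desired track 262.1°; wind correction -7.2° → command heading 254.9°, groundspeed 67.4 kt
Leg 4: desired track 182.2°; wind correction +22.8° → command heading 205.0°, groundspeed 84.7 kt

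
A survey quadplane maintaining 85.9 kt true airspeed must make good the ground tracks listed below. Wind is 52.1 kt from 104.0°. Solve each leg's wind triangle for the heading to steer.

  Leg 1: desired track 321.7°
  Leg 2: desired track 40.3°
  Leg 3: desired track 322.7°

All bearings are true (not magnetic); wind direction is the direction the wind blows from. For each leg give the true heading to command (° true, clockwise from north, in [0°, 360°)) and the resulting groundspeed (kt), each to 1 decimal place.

Leg 1: desired track 321.7°; wind correction +21.8° → command heading 343.5°, groundspeed 121.0 kt
Leg 2: desired track 40.3°; wind correction +32.9° → command heading 73.2°, groundspeed 49.0 kt
Leg 3: desired track 322.7°; wind correction +22.3° → command heading 345.0°, groundspeed 120.1 kt

Leg 1: heading=343.5°, groundspeed=121.0 kt
Leg 2: heading=73.2°, groundspeed=49.0 kt
Leg 3: heading=345.0°, groundspeed=120.1 kt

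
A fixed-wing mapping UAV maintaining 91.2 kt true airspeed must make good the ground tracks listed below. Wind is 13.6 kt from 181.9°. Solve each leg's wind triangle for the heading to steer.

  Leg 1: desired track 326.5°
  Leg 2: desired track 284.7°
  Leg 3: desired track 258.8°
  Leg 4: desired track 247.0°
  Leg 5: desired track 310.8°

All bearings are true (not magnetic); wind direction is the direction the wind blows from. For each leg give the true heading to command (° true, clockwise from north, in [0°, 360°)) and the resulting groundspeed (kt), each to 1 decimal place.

Leg 1: desired track 326.5°; wind correction -5.0° → command heading 321.5°, groundspeed 101.9 kt
Leg 2: desired track 284.7°; wind correction -8.4° → command heading 276.3°, groundspeed 93.2 kt
Leg 3: desired track 258.8°; wind correction -8.4° → command heading 250.4°, groundspeed 87.2 kt
Leg 4: desired track 247.0°; wind correction -7.8° → command heading 239.2°, groundspeed 84.6 kt
Leg 5: desired track 310.8°; wind correction -6.7° → command heading 304.1°, groundspeed 99.1 kt

Leg 1: heading=321.5°, groundspeed=101.9 kt
Leg 2: heading=276.3°, groundspeed=93.2 kt
Leg 3: heading=250.4°, groundspeed=87.2 kt
Leg 4: heading=239.2°, groundspeed=84.6 kt
Leg 5: heading=304.1°, groundspeed=99.1 kt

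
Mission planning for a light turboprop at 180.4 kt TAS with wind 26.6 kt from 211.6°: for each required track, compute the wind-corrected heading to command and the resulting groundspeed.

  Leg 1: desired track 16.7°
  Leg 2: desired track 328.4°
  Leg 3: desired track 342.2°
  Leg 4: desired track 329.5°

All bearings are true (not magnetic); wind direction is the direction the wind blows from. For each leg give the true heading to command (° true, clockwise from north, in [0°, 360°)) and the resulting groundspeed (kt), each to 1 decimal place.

Leg 1: desired track 16.7°; wind correction -2.2° → command heading 14.5°, groundspeed 206.0 kt
Leg 2: desired track 328.4°; wind correction -7.6° → command heading 320.8°, groundspeed 190.8 kt
Leg 3: desired track 342.2°; wind correction -6.4° → command heading 335.8°, groundspeed 196.6 kt
Leg 4: desired track 329.5°; wind correction -7.5° → command heading 322.0°, groundspeed 191.3 kt

Leg 1: heading=14.5°, groundspeed=206.0 kt
Leg 2: heading=320.8°, groundspeed=190.8 kt
Leg 3: heading=335.8°, groundspeed=196.6 kt
Leg 4: heading=322.0°, groundspeed=191.3 kt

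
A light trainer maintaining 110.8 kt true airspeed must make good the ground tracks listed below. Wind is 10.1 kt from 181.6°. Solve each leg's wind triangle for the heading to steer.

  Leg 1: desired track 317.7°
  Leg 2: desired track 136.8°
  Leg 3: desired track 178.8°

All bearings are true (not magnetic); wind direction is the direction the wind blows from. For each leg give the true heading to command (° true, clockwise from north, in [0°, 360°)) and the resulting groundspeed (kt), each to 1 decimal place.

Leg 1: heading=314.1°, groundspeed=117.9 kt
Leg 2: heading=140.5°, groundspeed=103.4 kt
Leg 3: heading=179.1°, groundspeed=100.7 kt

Leg 1: desired track 317.7°; wind correction -3.6° → command heading 314.1°, groundspeed 117.9 kt
Leg 2: desired track 136.8°; wind correction +3.7° → command heading 140.5°, groundspeed 103.4 kt
Leg 3: desired track 178.8°; wind correction +0.3° → command heading 179.1°, groundspeed 100.7 kt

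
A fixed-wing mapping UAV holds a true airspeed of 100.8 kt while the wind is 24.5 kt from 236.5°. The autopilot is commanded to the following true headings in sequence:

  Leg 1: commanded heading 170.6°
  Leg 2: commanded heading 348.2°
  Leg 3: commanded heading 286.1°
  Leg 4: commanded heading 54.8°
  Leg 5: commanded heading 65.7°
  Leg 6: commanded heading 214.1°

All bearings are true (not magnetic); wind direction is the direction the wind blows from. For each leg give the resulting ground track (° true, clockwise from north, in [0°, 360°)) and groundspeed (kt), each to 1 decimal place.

Leg 1: track=156.8°, groundspeed=93.5 kt
Leg 2: track=359.9°, groundspeed=112.2 kt
Leg 3: track=298.5°, groundspeed=86.9 kt
Leg 4: track=55.1°, groundspeed=125.3 kt
Leg 5: track=63.9°, groundspeed=125.0 kt
Leg 6: track=207.3°, groundspeed=78.7 kt

Leg 1: heading 170.6°; drift -13.8° → track 156.8°, groundspeed 93.5 kt
Leg 2: heading 348.2°; drift +11.7° → track 359.9°, groundspeed 112.2 kt
Leg 3: heading 286.1°; drift +12.4° → track 298.5°, groundspeed 86.9 kt
Leg 4: heading 54.8°; drift +0.3° → track 55.1°, groundspeed 125.3 kt
Leg 5: heading 65.7°; drift -1.8° → track 63.9°, groundspeed 125.0 kt
Leg 6: heading 214.1°; drift -6.8° → track 207.3°, groundspeed 78.7 kt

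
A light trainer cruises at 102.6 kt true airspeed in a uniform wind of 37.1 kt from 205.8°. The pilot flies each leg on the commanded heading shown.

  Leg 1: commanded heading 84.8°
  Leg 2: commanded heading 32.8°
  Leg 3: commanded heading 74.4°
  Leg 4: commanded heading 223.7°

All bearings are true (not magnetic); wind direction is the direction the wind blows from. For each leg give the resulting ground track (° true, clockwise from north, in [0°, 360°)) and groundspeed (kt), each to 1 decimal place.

Leg 1: track=70.2°, groundspeed=125.8 kt
Leg 2: track=30.9°, groundspeed=139.5 kt
Leg 3: track=62.1°, groundspeed=130.1 kt
Leg 4: track=233.3°, groundspeed=68.3 kt

Leg 1: heading 84.8°; drift -14.6° → track 70.2°, groundspeed 125.8 kt
Leg 2: heading 32.8°; drift -1.9° → track 30.9°, groundspeed 139.5 kt
Leg 3: heading 74.4°; drift -12.3° → track 62.1°, groundspeed 130.1 kt
Leg 4: heading 223.7°; drift +9.6° → track 233.3°, groundspeed 68.3 kt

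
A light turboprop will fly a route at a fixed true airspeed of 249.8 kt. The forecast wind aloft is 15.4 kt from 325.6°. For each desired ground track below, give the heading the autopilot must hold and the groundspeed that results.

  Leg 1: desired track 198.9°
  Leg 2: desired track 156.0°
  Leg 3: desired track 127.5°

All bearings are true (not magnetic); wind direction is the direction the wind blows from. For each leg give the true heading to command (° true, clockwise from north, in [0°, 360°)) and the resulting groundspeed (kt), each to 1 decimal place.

Leg 1: heading=201.7°, groundspeed=258.7 kt
Leg 2: heading=156.6°, groundspeed=264.9 kt
Leg 3: heading=126.4°, groundspeed=264.4 kt

Leg 1: desired track 198.9°; wind correction +2.8° → command heading 201.7°, groundspeed 258.7 kt
Leg 2: desired track 156.0°; wind correction +0.6° → command heading 156.6°, groundspeed 264.9 kt
Leg 3: desired track 127.5°; wind correction -1.1° → command heading 126.4°, groundspeed 264.4 kt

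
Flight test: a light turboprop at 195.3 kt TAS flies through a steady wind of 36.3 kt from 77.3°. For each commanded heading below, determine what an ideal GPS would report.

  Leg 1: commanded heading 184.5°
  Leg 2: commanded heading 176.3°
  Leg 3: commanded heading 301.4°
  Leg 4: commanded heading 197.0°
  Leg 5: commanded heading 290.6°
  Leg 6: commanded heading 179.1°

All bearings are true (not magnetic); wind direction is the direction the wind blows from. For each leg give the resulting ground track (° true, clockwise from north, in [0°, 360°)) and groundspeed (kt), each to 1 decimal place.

Leg 1: track=194.1°, groundspeed=208.9 kt
Leg 2: track=186.4°, groundspeed=204.2 kt
Leg 3: track=294.9°, groundspeed=222.8 kt
Leg 4: track=205.4°, groundspeed=215.6 kt
Leg 5: track=285.6°, groundspeed=226.5 kt
Leg 6: track=189.0°, groundspeed=205.8 kt

Leg 1: heading 184.5°; drift +9.6° → track 194.1°, groundspeed 208.9 kt
Leg 2: heading 176.3°; drift +10.1° → track 186.4°, groundspeed 204.2 kt
Leg 3: heading 301.4°; drift -6.5° → track 294.9°, groundspeed 222.8 kt
Leg 4: heading 197.0°; drift +8.4° → track 205.4°, groundspeed 215.6 kt
Leg 5: heading 290.6°; drift -5.0° → track 285.6°, groundspeed 226.5 kt
Leg 6: heading 179.1°; drift +9.9° → track 189.0°, groundspeed 205.8 kt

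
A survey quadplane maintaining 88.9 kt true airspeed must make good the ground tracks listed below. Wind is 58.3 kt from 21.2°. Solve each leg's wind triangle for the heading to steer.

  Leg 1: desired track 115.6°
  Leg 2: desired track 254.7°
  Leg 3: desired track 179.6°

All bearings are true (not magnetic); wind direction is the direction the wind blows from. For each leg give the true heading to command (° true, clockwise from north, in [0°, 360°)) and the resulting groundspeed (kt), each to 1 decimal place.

Leg 1: heading=74.8°, groundspeed=71.7 kt
Leg 2: heading=286.5°, groundspeed=110.2 kt
Leg 3: heading=165.6°, groundspeed=140.5 kt

Leg 1: desired track 115.6°; wind correction -40.8° → command heading 74.8°, groundspeed 71.7 kt
Leg 2: desired track 254.7°; wind correction +31.8° → command heading 286.5°, groundspeed 110.2 kt
Leg 3: desired track 179.6°; wind correction -14.0° → command heading 165.6°, groundspeed 140.5 kt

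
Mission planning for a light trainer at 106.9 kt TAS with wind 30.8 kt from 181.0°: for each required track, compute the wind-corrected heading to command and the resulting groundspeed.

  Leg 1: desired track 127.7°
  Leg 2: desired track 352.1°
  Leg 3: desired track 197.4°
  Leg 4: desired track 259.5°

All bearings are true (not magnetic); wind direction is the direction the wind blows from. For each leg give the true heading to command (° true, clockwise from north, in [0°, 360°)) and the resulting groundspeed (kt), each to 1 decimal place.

Leg 1: heading=141.1°, groundspeed=85.6 kt
Leg 2: heading=349.5°, groundspeed=137.2 kt
Leg 3: heading=192.7°, groundspeed=77.0 kt
Leg 4: heading=243.1°, groundspeed=96.4 kt

Leg 1: desired track 127.7°; wind correction +13.4° → command heading 141.1°, groundspeed 85.6 kt
Leg 2: desired track 352.1°; wind correction -2.6° → command heading 349.5°, groundspeed 137.2 kt
Leg 3: desired track 197.4°; wind correction -4.7° → command heading 192.7°, groundspeed 77.0 kt
Leg 4: desired track 259.5°; wind correction -16.4° → command heading 243.1°, groundspeed 96.4 kt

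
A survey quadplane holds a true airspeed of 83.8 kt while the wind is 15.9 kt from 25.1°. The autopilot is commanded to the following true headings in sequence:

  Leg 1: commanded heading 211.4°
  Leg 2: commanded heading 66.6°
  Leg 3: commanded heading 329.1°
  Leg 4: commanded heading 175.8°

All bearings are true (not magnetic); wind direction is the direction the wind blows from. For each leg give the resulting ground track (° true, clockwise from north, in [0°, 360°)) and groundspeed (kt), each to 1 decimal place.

Leg 1: track=210.4°, groundspeed=99.6 kt
Leg 2: track=74.9°, groundspeed=72.7 kt
Leg 3: track=319.1°, groundspeed=76.1 kt
Leg 4: track=180.4°, groundspeed=98.0 kt

Leg 1: heading 211.4°; drift -1.0° → track 210.4°, groundspeed 99.6 kt
Leg 2: heading 66.6°; drift +8.3° → track 74.9°, groundspeed 72.7 kt
Leg 3: heading 329.1°; drift -10.0° → track 319.1°, groundspeed 76.1 kt
Leg 4: heading 175.8°; drift +4.6° → track 180.4°, groundspeed 98.0 kt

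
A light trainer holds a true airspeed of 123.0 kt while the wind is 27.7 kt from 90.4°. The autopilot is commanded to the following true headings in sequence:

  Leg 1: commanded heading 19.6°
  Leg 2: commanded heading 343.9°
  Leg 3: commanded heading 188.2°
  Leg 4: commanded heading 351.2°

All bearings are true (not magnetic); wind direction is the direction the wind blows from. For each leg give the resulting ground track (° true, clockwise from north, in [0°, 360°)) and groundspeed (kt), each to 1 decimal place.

Leg 1: track=6.7°, groundspeed=116.9 kt
Leg 2: track=332.4°, groundspeed=133.5 kt
Leg 3: track=200.4°, groundspeed=129.7 kt
Leg 4: track=339.1°, groundspeed=130.3 kt

Leg 1: heading 19.6°; drift -12.9° → track 6.7°, groundspeed 116.9 kt
Leg 2: heading 343.9°; drift -11.5° → track 332.4°, groundspeed 133.5 kt
Leg 3: heading 188.2°; drift +12.2° → track 200.4°, groundspeed 129.7 kt
Leg 4: heading 351.2°; drift -12.1° → track 339.1°, groundspeed 130.3 kt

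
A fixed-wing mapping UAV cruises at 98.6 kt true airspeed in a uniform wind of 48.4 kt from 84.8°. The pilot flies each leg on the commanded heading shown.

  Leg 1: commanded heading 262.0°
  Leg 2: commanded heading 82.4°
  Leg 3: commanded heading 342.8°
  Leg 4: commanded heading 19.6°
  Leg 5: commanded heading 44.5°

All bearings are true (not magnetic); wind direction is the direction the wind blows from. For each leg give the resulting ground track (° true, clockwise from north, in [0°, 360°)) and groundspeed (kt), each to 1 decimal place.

Leg 1: track=262.9°, groundspeed=147.0 kt
Leg 2: track=80.1°, groundspeed=50.3 kt
Leg 3: track=319.3°, groundspeed=118.5 kt
Leg 4: track=350.3°, groundspeed=89.8 kt
Leg 5: track=17.6°, groundspeed=69.2 kt

Leg 1: heading 262.0°; drift +0.9° → track 262.9°, groundspeed 147.0 kt
Leg 2: heading 82.4°; drift -2.3° → track 80.1°, groundspeed 50.3 kt
Leg 3: heading 342.8°; drift -23.5° → track 319.3°, groundspeed 118.5 kt
Leg 4: heading 19.6°; drift -29.3° → track 350.3°, groundspeed 89.8 kt
Leg 5: heading 44.5°; drift -26.9° → track 17.6°, groundspeed 69.2 kt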